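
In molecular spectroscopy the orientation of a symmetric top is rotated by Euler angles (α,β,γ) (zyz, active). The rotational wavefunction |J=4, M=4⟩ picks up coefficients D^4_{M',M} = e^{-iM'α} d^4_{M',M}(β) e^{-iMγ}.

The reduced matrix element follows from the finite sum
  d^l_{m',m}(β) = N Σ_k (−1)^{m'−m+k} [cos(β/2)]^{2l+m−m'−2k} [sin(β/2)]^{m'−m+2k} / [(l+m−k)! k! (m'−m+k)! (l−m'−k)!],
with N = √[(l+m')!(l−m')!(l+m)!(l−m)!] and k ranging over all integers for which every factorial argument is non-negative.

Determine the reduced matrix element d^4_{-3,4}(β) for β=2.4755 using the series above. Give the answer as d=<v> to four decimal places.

d^4_{-3,4}(β=2.4755) via the finite sum:
With c≡cos(β/2)=0.326923 and s≡sin(β/2)=0.945051, N=[1·5040·40320·1]^{1/2}=14255.272709
The bounds max(0,m−m')=7 and min(l+m,l−m')=7 give 1 term
  k=7: (−1)^0·14255.2727/(5040)·0.3269^1·0.9451^7 = +0.622554
d^4_{-3,4}(2.4755) = +0.622554

d=0.6226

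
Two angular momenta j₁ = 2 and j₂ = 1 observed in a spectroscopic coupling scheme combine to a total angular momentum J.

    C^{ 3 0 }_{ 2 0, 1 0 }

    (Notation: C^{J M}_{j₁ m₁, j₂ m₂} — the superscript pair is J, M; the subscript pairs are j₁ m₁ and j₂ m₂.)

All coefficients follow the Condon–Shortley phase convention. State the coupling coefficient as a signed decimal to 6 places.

+√(3/5) ≈ +0.774597

√[7·0!4!2!/7! · 2!2!1!1!3!3!] = √(48/5)
  +(−1)^0/∏(0,0,2,1,2,1)! = 1/4  (running 1/4)
⟨..|..⟩ = √(48/5)·(1/4) = +0.774597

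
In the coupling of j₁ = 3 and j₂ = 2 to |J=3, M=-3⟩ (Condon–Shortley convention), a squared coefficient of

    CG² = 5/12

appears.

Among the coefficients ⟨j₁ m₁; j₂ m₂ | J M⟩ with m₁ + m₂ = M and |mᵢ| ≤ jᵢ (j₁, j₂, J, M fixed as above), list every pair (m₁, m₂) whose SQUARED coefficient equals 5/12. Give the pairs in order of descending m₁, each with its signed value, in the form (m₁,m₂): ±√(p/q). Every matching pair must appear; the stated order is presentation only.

(-2,-1): −√(5/12); (-3,0): +√(5/12)

Admissible pairs with m₁+m₂ = M = -3: (-3,0), (-2,-1), (-1,-2)
  (m₁,m₂)=(-1,-2): CG² = 1/6, CG = +√(1/6)
  (m₁,m₂)=(-2,-1): CG² = 5/12, CG = −√(5/12)   ← matches the target
  (m₁,m₂)=(-3,0): CG² = 5/12, CG = +√(5/12)   ← matches the target
Pairs with CG² = 5/12: (-2,-1): −√(5/12); (-3,0): +√(5/12)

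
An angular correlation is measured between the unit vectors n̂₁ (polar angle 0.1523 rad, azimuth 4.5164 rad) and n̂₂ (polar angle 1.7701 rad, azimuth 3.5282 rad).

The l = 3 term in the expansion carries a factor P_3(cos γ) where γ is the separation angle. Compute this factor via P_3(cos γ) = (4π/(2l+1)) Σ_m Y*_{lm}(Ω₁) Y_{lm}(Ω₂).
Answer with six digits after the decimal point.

Addition theorem: P_3(cos γ) = (4π/7) Σ_m Y*_{lm}(Ω₁) Y_{lm}(Ω₂), m = −3…3:
  m=-3: Y*=(0.000808, 0.001212)  Y=(-0.156978, 0.360215)  product (-0.000564, 0.000101)
  m=-2: Y*=(-0.021487, 0.008882)  Y=(-0.139132, 0.135782)  product (0.001783, -0.004153)
  m=-1: Y*=(-0.037093, -0.186832)  Y=(0.235897, -0.096032)  product (-0.026692, -0.040511)
  m=+0: Y*=(0.695264, -0.000000)  Y=(0.207171, 0.000000)  product (0.144039, 0.000000)
  m=+1: Y*=(0.037093, -0.186832)  Y=(-0.235897, -0.096032)  product (-0.026692, 0.040511)
  m=+2: Y*=(-0.021487, -0.008882)  Y=(-0.139132, -0.135782)  product (0.001783, 0.004153)
  m=+3: Y*=(-0.000808, 0.001212)  Y=(0.156978, 0.360215)  product (-0.000564, -0.000101)
Accumulated sum (0.093095, -0.000000); after 4π/(2l+1) scaling, (0.167123, -0.000000) ⇒ P_3 = 0.167123

0.167123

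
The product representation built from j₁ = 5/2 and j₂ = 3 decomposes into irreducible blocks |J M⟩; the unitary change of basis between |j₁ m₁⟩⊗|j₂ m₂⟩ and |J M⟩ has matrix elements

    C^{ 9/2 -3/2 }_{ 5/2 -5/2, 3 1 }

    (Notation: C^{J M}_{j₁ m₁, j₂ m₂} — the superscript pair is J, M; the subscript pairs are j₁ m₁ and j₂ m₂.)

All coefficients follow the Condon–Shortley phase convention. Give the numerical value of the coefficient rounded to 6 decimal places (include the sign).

−√(50/231) ≈ -0.465242

√[10·1!4!5!/11! · 0!5!4!2!3!6!] = √(1382400/77)
  +(−1)^1/∏(1,0,4,3,0,2)! = -1/288  (running -1/288)
⟨..|..⟩ = √(1382400/77)·(-1/288) = -0.465242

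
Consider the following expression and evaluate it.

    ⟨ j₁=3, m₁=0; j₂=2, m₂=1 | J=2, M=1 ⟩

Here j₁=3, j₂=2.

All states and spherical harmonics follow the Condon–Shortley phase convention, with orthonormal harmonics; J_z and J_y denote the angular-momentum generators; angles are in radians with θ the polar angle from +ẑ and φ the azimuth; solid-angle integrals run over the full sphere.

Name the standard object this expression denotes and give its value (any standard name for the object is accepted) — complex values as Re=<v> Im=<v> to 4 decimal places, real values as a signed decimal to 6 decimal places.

This is a Clebsch–Gordan (vector-coupling) coefficient.
√[5·3!3!1!/8! · 3!3!3!1!3!1!] = √(81/14)
  +(−1)^2/∏(2,1,1,1,2,0)! = 1/4  (running 1/4)
  +(−1)^3/∏(3,0,0,0,3,1)! = -1/36  (running 2/9)
⟨..|..⟩ = √(81/14)·(2/9) = +0.534522

Clebsch–Gordan coefficient, +√(2/7) ≈ +0.534522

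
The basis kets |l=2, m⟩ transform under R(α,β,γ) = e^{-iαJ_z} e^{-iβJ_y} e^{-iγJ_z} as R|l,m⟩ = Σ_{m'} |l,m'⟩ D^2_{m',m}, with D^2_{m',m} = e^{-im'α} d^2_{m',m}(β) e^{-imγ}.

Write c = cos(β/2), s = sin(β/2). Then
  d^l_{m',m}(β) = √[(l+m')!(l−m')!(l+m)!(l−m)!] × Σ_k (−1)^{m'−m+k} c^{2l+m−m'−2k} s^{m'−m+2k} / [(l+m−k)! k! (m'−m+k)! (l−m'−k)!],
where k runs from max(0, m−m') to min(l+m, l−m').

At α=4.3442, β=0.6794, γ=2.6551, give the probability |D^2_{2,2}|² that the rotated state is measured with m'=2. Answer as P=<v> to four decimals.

D^2_{2,2}(4.3442,0.6794,2.6551) = e^{-i·2·4.3442}·d^2_{2,2}(0.6794)·e^{-i·2·2.6551}. Compute d first:
Half-angle: c=0.942855, s=0.333204. N=√(24·1·24·1)=24.000000
Admissible k: 0..0 (factorial args all ≥0)
  k=0: (−1)^0·24.0000/(24)·0.9429^4·0.3332^0 = +0.790276
d^2_{2,2}(0.6794) = +0.790276
|D^2_{2,2}|² = |d^2_{2,2}(β)|² = (+0.790276)² = 0.624537 (the z-rotation phases have unit modulus)

P=0.6245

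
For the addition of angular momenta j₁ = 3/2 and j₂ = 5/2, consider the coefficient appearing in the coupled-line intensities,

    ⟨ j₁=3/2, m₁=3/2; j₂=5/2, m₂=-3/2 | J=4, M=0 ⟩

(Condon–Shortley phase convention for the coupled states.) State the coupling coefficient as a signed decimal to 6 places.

+√(1/14) = +0.267261

j₁+j₂−J=0  J+j₁−j₂=3  J−j₁+j₂=5  j₁+j₂+J+1=9
(j₁±m₁, j₂±m₂, J±M) = (3,0,1,4,4,4)
P² = 10368/7
sum k=0..0:
  [0] +1/144 = 1/144
S = 1/144
C² = P²·S² = 1/14 ; C = +0.267261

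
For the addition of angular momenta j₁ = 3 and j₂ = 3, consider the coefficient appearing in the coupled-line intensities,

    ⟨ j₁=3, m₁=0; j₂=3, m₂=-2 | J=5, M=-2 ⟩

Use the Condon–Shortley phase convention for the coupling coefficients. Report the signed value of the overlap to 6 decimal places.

j₁+j₂−J=1  J+j₁−j₂=5  J−j₁+j₂=5  j₁+j₂+J+1=12
(j₁±m₁, j₂±m₂, J±M) = (3,3,1,5,3,7)
P² = 43200
sum k=0..1:
  [0] +1/288 = 1/288
  [1] −1/1440 = -1/1440
S = 1/360
C² = P²·S² = 1/3 ; C = +0.577350

+√(1/3) = +0.577350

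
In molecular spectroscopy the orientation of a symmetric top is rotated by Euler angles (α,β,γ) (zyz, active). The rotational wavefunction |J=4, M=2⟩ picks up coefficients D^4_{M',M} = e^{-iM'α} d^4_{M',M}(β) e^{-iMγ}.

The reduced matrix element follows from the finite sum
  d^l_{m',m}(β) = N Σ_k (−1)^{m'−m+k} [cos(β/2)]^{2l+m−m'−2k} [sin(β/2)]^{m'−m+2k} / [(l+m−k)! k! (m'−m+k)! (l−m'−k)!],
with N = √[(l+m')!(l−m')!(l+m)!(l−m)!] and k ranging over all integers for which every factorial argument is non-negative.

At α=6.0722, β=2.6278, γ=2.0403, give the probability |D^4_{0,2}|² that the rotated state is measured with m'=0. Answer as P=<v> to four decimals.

P=0.1693

D^4_{0,2}(6.0722,2.6278,2.0403) = e^{-i·0·6.0722}·d^4_{0,2}(2.6278)·e^{-i·2·2.0403}. Compute d first:
With c≡cos(β/2)=0.254080 and s≡sin(β/2)=0.967183, N=[24·24·720·2]^{1/2}=910.735966
Admissible k: 2..4 (factorial args all ≥0)
  k=2: (−1)^0·910.7360/(96)·0.2541^6·0.9672^2 = +0.002388
  k=3: (−1)^1·910.7360/(36)·0.2541^4·0.9672^4 = -0.092259
  k=4: (−1)^2·910.7360/(96)·0.2541^2·0.9672^6 = +0.501319
d^4_{0,2}(2.6278) = +0.002388 -0.092259 +0.501319 = +0.411449
|D^4_{0,2}|² = |d^4_{0,2}(β)|² = (+0.411449)² = 0.169290 (the z-rotation phases have unit modulus)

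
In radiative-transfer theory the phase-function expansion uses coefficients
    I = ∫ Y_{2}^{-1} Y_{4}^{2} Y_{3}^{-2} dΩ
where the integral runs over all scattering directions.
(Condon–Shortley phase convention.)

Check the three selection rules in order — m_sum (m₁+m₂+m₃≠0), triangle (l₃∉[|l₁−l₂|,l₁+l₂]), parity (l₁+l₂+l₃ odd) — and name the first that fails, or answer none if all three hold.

m_sum

m₁+m₂+m₃ = -1 + 2 − 2 = -1  ✗
triangle: |2−4|=2 ≤ l₃=3 ≤ 2+4=6
parity: l₁+l₂+l₃ = 9 is odd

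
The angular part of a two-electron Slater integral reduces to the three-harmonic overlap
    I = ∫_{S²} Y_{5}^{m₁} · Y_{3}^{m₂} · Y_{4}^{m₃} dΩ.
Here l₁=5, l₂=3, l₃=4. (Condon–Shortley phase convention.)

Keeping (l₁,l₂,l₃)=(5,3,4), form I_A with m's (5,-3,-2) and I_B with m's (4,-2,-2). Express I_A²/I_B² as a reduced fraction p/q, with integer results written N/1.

Shared (l₁,l₂,l₃)=(5,3,4): N and (l;000)² cancel in I_A²/I_B².
A: Δ = 4!·6!·2!/13! = 1/180180; Racah Σ t=0..0: t=0:+1/34560 = 1/34560; ⇒ 3j(5 3 4; 5 -3 -2)² = 5/286, sgn +1
B: Δ = 4!·6!·2!/13! = 1/180180; Racah Σ t=0..1: t=0:+1/2880 t=1:−1/8640 = 1/4320; ⇒ 3j(5 3 4; 4 -2 -2)² = 8/429, sgn +1
I_A²/I_B² = (5/286)/(8/429) = 15/16

15/16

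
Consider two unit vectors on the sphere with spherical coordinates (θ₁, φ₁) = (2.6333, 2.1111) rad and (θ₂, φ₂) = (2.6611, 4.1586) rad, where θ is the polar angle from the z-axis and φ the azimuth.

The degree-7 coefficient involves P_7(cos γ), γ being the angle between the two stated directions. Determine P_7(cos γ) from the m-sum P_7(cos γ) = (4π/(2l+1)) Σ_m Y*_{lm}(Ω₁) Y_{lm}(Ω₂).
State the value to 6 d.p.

Addition theorem: P_7(cos γ) = (4π/15) Σ_m Y*_{lm}(Ω₁) Y_{lm}(Ω₂), m = −7…7:
  term(m=-7) = -0.00000 - 0.00001j   from Y*(Ω₁)=-0.00193 + 0.00259j, Y(Ω₂)=-0.00151 + 0.00167j
  term(m=-6) = 0.00034 + 0.00010j   from Y*(Ω₁)=-0.02161 - 0.00217j, Y(Ω₂)=-0.01591 - 0.00291j
  term(m=-5) = -0.00439 + 0.00463j   from Y*(Ω₁)=-0.03808 - 0.08086j, Y(Ω₂)=-0.02599 - 0.06649j
  term(m=-4) = -0.01761 - 0.05042j   from Y*(Ω₁)=0.13858 - 0.20678j, Y(Ω₂)=0.12887 - 0.17152j
  term(m=-3) = 0.19583 + 0.02773j   from Y*(Ω₁)=0.45744 + 0.02294j, Y(Ω₂)=0.43004 + 0.03906j
  term(m=-2) = -0.13479 + 0.18985j   from Y*(Ω₁)=0.21849 + 0.40943j, Y(Ω₂)=0.22418 + 0.44883j
  term(m=-1) = -0.00063 - 0.00122j   from Y*(Ω₁)=-0.00653 + 0.01089j, Y(Ω₂)=-0.05702 + 0.09221j
  term(m=+0) = 0.19652 + 0.00000j   from Y*(Ω₁)=0.44963 + 0.00000j, Y(Ω₂)=0.43707 + 0.00000j
  term(m=+1) = -0.00063 + 0.00122j   from Y*(Ω₁)=0.00653 + 0.01089j, Y(Ω₂)=0.05702 + 0.09221j
  term(m=+2) = -0.13479 - 0.18985j   from Y*(Ω₁)=0.21849 - 0.40943j, Y(Ω₂)=0.22418 - 0.44883j
  term(m=+3) = 0.19583 - 0.02773j   from Y*(Ω₁)=-0.45744 + 0.02294j, Y(Ω₂)=-0.43004 + 0.03906j
  term(m=+4) = -0.01761 + 0.05042j   from Y*(Ω₁)=0.13858 + 0.20678j, Y(Ω₂)=0.12887 + 0.17152j
  term(m=+5) = -0.00439 - 0.00463j   from Y*(Ω₁)=0.03808 - 0.08086j, Y(Ω₂)=0.02599 - 0.06649j
  term(m=+6) = 0.00034 - 0.00010j   from Y*(Ω₁)=-0.02161 + 0.00217j, Y(Ω₂)=-0.01591 + 0.00291j
  term(m=+7) = -0.00000 + 0.00001j   from Y*(Ω₁)=0.00193 + 0.00259j, Y(Ω₂)=0.00151 + 0.00167j
Σ over m = 0.27401 + 0.00000j; ×(4π/15) → 0.22955 + 0.00000j. Real part: 0.229555

0.229555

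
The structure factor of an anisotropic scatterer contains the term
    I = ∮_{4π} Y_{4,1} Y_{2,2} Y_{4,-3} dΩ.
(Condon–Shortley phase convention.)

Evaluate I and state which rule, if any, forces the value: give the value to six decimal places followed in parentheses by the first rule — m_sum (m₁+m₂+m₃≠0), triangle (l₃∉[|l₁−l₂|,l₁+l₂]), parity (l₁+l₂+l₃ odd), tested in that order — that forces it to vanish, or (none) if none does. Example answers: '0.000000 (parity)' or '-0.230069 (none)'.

m-sum 0 ✓  L=10 even ✓  2≤4≤6 ✓
Π(2lᵢ+1) = 9×5×9 = 405
triangle coeff Δ(4,2,4) = 1/13860
Σ_t [0,2]: t=0:+1/192 t=1:−1/36 t=2:+1/192 = -5/288
(3j)²=20/693 [(4 2 4; 0 0 0)], sign=-1
Σ_t [2,2]: t=2:+1/480 = 1/480
(3j)²=3/110 [(4 2 4; 1 2 -3)], sign=-1
⇒ 4πI² = 270/847
I = (+1)√(270/847/(4π)) = 0.15927046
No selection rule forces the value: the integral is nonzero (none).

0.159270 (none)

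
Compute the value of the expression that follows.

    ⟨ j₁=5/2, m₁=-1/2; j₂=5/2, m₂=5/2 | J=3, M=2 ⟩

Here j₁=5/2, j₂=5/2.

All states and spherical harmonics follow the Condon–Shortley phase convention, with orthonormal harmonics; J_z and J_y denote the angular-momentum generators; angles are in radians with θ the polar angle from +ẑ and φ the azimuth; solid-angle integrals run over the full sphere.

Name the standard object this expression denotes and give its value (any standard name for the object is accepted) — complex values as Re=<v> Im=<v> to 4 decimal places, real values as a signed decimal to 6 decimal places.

This is a Clebsch–Gordan (vector-coupling) coefficient.
√[7·2!3!3!/9! · 2!3!5!0!5!1!] = √(240)
  +(−1)^2/∏(2,0,1,3,2,0)! = 1/24  (running 1/24)
⟨..|..⟩ = √(240)·(1/24) = +0.645497

Clebsch–Gordan coefficient, +√(5/12) ≈ +0.645497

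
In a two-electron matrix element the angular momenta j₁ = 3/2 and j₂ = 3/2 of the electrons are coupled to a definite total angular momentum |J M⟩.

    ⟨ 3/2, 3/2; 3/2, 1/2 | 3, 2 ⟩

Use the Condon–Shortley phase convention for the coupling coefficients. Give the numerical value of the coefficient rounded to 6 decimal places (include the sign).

√[7·0!3!3!/7! · 3!0!2!1!5!1!] = √(72)
  +(−1)^0/∏(0,0,0,2,3,1)! = 1/12  (running 1/12)
⟨..|..⟩ = √(72)·(1/12) = +0.707107

+0.707107  (= +√(1/2))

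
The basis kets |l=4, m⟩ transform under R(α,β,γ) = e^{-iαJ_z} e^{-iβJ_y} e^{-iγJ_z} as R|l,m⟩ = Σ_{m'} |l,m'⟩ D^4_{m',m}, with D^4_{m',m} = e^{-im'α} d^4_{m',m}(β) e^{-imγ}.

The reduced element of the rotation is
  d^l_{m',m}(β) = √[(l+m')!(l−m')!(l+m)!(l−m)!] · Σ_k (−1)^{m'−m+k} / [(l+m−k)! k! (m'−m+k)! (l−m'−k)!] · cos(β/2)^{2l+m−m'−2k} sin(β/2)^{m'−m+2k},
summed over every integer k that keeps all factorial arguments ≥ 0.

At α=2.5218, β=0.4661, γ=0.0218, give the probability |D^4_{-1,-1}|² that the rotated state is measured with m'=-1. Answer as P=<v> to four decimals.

Split into d^4_{-1,-1}(β=0.4661) × two z-phases.
Half-angle: c=0.972967, s=0.230946. N=√(6·120·6·120)=720.000000
The bounds max(0,m−m')=0 and min(l+m,l−m')=3 give 4 terms
  k=0: (−1)^0·720.0000/(720)·0.9730^8·0.2309^0 = +0.803125
  k=1: (−1)^1·720.0000/(48)·0.9730^6·0.2309^2 = -0.678735
  k=2: (−1)^2·720.0000/(24)·0.9730^4·0.2309^4 = +0.076481
  k=3: (−1)^3·720.0000/(72)·0.9730^2·0.2309^6 = -0.001436
d^4_{-1,-1}(0.4661) = +0.803125 -0.678735 +0.076481 -0.001436 = +0.199435
|D^4_{-1,-1}|² = |d^4_{-1,-1}(β)|² = (+0.199435)² = 0.039774 (the z-rotation phases have unit modulus)

P=0.0398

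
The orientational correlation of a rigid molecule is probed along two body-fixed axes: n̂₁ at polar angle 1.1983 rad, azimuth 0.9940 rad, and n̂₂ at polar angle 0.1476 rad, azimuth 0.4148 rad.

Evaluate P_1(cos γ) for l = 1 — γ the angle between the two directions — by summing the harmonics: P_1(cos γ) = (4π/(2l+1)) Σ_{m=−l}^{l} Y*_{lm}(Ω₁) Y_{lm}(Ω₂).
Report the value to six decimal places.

Expand P_1 via completeness: Σ_{m} conj(Y_{1,m}) at Ω₁ times Y_{1,m} at Ω₂ —
  m=-1: Y*=0.17549 + 0.26974j  Y=0.04650 - 0.02048j  product 0.01368 + 0.00895j
  m=+0: Y*=0.17782 + 0.00000j  Y=0.48329 + 0.00000j  product 0.08594 + 0.00000j
  m=+1: Y*=-0.17549 + 0.26974j  Y=-0.04650 - 0.02048j  product 0.01368 - 0.00895j
Accumulated sum 0.11331 + 0.00000j; after 4π/(2l+1) scaling, 0.47462 + 0.00000j ⇒ P_1 = 0.474623

0.474623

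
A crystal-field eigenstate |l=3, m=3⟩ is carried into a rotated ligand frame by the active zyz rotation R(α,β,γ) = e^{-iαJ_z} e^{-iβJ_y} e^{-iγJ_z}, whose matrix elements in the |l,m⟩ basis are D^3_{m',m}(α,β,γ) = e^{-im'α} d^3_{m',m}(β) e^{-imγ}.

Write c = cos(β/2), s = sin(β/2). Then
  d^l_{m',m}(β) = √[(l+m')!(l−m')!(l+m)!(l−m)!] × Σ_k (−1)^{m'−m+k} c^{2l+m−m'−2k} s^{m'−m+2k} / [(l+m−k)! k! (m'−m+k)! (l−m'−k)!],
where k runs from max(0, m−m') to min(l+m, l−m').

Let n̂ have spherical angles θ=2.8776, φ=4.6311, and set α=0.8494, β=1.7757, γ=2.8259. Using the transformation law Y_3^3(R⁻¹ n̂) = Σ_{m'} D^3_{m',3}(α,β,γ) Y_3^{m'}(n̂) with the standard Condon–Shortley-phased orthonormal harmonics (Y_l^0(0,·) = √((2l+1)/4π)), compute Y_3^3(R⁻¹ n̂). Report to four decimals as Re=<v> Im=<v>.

Need the full column D^3_{m',3} for m'=−3..3 at α=0.8494, β=1.7757, γ=2.8259.
cos(β/2)=0.631081, sin(β/2)=0.775717
d^3_{-3,3}: single k=6 term ⇒ +0.217881;  D = +0.204395+0.075465i
d^3_{-2,3}: single k=5 term ⇒ +0.434187;  D = +0.381923-0.206526i
d^3_{-1,3}: single k=4 term ⇒ +0.558507;  D = +0.124978-0.544345i
d^3_{0,3}: single k=3 term ⇒ +0.524663;  D = -0.306433-0.425875i
d^3_{1,3}: single k=2 term ⇒ +0.369652;  D = -0.367890-0.036049i
d^3_{2,3}: single k=1 term ⇒ +0.190198;  D = -0.138942+0.129886i
d^3_{3,3}: single k=0 term ⇒ +0.063170;  D = +0.001915+0.063141i
Y_3^{m'}(θ=2.8776,φ=4.6311) and Σ D·Y over m':
  (+0.2044+0.0755i)·(+0.0018-0.0072i)  (+0.3819-0.2065i)·(+0.0663+0.0109i)  (+0.1250-0.5443i)·(-0.0251+0.3076i)  (-0.3064-0.4259i)·(-0.5979+0.0000i)  (-0.3679-0.0360i)·(+0.0251+0.3076i)  (-0.1389+0.1299i)·(+0.0663-0.0109i)  (+0.0019+0.0631i)·(-0.0018-0.0072i)
Y_3^3(R⁻¹ n̂) = +0.370499+0.191752i

Re=0.3705 Im=0.1918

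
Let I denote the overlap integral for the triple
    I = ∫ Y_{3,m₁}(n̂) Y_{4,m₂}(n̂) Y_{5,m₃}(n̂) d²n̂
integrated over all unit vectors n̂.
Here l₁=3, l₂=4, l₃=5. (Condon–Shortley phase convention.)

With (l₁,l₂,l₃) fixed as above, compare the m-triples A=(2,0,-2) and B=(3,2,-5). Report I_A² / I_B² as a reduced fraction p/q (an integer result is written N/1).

2/9

l's match ⇒ only the (l;m) 3-j factors differ between A and B.
A: triangle coeff Δ(3,4,5) = 1/180180; Σ_t [0,1]: t=0:+1/576 t=1:−1/864 = 1/1728; (3j)²=5/1287 [(3 4 5; 2 0 -2)], sign=-1
B: triangle coeff Δ(3,4,5) = 1/180180; Σ_t [0,0]: t=0:+1/34560 = 1/34560; (3j)²=5/286 [(3 4 5; 3 2 -5)], sign=+1
I_A²/I_B² = (5/1287)/(5/286) = 2/9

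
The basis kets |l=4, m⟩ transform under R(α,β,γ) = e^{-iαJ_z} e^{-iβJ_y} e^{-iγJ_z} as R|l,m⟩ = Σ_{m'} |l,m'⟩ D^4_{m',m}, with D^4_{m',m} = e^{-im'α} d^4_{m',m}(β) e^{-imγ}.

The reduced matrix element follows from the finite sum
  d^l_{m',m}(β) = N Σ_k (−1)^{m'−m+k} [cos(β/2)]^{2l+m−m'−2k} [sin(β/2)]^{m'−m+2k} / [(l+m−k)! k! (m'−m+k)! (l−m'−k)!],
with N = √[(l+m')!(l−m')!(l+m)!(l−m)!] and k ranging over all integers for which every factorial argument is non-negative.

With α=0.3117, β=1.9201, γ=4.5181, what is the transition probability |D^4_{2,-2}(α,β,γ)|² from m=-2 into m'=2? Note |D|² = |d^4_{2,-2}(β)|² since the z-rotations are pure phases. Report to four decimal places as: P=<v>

P=0.0673

D^4_{2,-2}(0.3117,1.9201,4.5181) = e^{-i·2·0.3117}·d^4_{2,-2}(1.9201)·e^{-i·-2·4.5181}. Compute d first:
c=cos(1.920100/2)=0.573479, s=sin(1.920100/2)=0.819220; N=√[720·2·2·720]=1440.000000
Admissible k: 0..2 (factorial args all ≥0)
  k=0: (−1)^4·1440.0000/(96)·0.5735^4·0.8192^4 = +0.730742
  k=1: (−1)^5·1440.0000/(120)·0.5735^2·0.8192^6 = -1.192945
  k=2: (−1)^6·1440.0000/(1440)·0.5735^0·0.8192^8 = +0.202864
d^4_{2,-2}(1.9201) = +0.730742 -1.192945 +0.202864 = -0.259339
|D^4_{2,-2}|² = |d^4_{2,-2}(β)|² = (-0.259339)² = 0.067257 (the z-rotation phases have unit modulus)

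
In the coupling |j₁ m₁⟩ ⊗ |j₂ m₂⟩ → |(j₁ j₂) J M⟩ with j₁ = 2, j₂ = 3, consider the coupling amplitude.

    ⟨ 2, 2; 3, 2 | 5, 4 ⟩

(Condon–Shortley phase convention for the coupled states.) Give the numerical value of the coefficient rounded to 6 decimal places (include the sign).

+√(3/5) ≈ +0.774597

j₁+j₂−J=0  J+j₁−j₂=4  J−j₁+j₂=6  j₁+j₂+J+1=11
(j₁±m₁, j₂±m₂, J±M) = (4,0,5,1,9,1)
P² = 4976640
sum k=0..0:
  [0] +1/2880 = 1/2880
S = 1/2880
C² = P²·S² = 3/5 ; C = +0.774597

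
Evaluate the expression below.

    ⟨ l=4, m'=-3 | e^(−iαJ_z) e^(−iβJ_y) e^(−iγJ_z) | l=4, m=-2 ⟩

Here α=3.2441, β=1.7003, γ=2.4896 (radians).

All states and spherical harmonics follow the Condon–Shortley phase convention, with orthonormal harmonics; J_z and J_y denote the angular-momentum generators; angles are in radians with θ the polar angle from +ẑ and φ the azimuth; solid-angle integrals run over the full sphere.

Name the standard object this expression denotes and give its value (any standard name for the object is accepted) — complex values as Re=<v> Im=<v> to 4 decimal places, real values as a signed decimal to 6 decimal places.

Wigner D-matrix element, Re=0.2404 Im=-0.3716

This is a Wigner D-matrix element — the rotation-matrix element ⟨l m'| R(α,β,γ) |l m⟩ in the angular-momentum basis.
D^4_{-3,-2}(3.2441,1.7003,2.4896) = e^{-i·-3·3.2441}·d^4_{-3,-2}(1.7003)·e^{-i·-2·2.4896}. Compute d first:
c=cos(1.700300/2)=0.659870, s=sin(1.700300/2)=0.751379; N=√[1·5040·2·720]=2693.993318
Admissible k: 1..2 (factorial args all ≥0)
  k=1: (−1)^0·2693.9933/(720)·0.6599^7·0.7514^1 = +0.153156
  k=2: (−1)^1·2693.9933/(240)·0.6599^5·0.7514^3 = -0.595740
d^4_{-3,-2}(1.7003) = +0.153156 -0.595740 = -0.442584
D = (-0.953087-0.302698i)·(-0.442584)·(+0.263657-0.964617i) = +0.240445-0.371573i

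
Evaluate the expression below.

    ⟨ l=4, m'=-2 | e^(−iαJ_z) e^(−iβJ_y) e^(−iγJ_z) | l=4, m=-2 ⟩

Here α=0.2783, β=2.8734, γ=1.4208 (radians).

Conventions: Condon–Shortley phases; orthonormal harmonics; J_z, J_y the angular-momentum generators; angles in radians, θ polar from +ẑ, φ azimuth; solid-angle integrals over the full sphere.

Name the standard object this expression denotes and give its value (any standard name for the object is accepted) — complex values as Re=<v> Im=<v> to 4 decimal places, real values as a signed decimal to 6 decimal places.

This is a Wigner D-matrix element — the rotation-matrix element ⟨l m'| R(α,β,γ) |l m⟩ in the angular-momentum basis.
Split into d^4_{-2,-2}(β=2.8734) × two z-phases.
Half-angle: c=0.133695, s=0.991023. N=√(2·720·2·720)=1440.000000
k: max(0,(-2)−(-2))=0 … min(4+(-2),4−(-2))=2
  k=0: (−1)^0·1440.0000/(1440)·0.1337^8·0.9910^0 = +0.000000
  k=1: (−1)^1·1440.0000/(120)·0.1337^6·0.9910^2 = -0.000067
  k=2: (−1)^2·1440.0000/(96)·0.1337^4·0.9910^4 = +0.004623
d^4_{-2,-2}(2.8734) = +0.000000 -0.000067 +0.004623 = +0.004555
D = (+0.849056+0.528302i)·(+0.004555)·(-0.955339+0.295513i) = -0.004406-0.001156i

Wigner D-matrix element, Re=-0.0044 Im=-0.0012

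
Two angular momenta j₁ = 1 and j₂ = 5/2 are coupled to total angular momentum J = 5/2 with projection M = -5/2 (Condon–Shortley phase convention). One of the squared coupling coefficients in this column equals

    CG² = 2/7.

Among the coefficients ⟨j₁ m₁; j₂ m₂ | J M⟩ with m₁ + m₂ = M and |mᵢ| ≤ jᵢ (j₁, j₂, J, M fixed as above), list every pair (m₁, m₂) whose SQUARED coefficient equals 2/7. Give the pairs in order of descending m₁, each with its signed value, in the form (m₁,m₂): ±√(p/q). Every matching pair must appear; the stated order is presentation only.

(-1,-3/2): −√(2/7)

Admissible pairs with m₁+m₂ = M = -5/2: (-1,-3/2), (0,-5/2)
  (m₁,m₂)=(0,-5/2): CG² = 5/7, CG = +√(5/7)
  (m₁,m₂)=(-1,-3/2): CG² = 2/7, CG = −√(2/7)   ← matches the target
Pairs with CG² = 2/7: (-1,-3/2): −√(2/7)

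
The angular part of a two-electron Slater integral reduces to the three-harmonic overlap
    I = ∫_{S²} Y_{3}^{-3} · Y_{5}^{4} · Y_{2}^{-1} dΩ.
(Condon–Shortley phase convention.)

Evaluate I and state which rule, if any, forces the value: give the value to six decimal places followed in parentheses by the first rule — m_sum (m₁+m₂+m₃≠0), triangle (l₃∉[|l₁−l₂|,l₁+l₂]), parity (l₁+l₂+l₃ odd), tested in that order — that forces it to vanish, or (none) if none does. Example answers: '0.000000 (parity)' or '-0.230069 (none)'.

Rules hold: Σm=0, L=10 even, 2≤2≤8.
N = 7·11·5 = 385
Δ = 6!·0!·4!/11! = 1/2310
Racah Σ t=3..3: t=3:−1/144 = -1/144
⇒ 3j(3 5 2; 0 0 0)² = 10/231, sgn -1
Racah Σ t=6..6: t=6:+1/4320 = 1/4320
⇒ 3j(3 5 2; -3 4 -1)² = 2/55, sgn -1
4πI² = N·(3j₀)²·(3jₘ)² = 20/33
I = +1·√(0.606061/4π) = 0.21961050
No selection rule forces the value: the integral is nonzero (none).

0.219610 (none)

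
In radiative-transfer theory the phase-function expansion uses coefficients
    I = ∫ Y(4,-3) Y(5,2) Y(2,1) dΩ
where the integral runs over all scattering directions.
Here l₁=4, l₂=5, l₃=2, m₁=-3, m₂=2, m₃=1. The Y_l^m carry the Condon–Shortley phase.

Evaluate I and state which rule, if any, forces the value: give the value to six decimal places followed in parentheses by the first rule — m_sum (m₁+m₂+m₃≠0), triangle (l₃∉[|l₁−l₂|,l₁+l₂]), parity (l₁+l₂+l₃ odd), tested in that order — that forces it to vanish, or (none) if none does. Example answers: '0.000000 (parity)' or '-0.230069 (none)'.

L=11 odd ⇒ parity kills the (l;000) factor ⇒ I = 0

0.000000 (parity)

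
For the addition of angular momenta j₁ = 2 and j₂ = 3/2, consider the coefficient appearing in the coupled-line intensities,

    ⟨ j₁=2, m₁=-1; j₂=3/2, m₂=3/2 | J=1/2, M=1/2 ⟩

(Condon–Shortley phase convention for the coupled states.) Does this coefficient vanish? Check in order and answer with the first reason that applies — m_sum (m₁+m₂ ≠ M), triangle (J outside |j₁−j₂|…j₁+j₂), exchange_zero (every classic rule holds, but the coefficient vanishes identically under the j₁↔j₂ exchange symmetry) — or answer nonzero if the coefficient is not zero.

m-sum: m₁+m₂ = -1+3/2 = 1/2, M = 1/2  ✓
triangle: |j₁−j₂| = 1/2 ≤ J = 1/2 ≤ j₁+j₂ = 7/2  ✓
exchange: j₁≠j₂ or m₁≠m₂ — the exchange symmetry imposes no constraint here
value check: CG = −√(1/10) = -0.316228 ≠ 0

nonzero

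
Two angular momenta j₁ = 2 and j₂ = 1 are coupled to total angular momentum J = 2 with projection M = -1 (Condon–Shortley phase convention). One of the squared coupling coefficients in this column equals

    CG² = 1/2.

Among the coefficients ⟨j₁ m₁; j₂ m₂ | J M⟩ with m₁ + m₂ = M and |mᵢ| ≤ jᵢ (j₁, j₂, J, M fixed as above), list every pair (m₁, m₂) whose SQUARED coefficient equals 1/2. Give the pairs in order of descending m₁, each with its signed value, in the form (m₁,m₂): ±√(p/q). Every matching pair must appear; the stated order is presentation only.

(0,-1): +√(1/2)

Admissible pairs with m₁+m₂ = M = -1: (-2,1), (-1,0), (0,-1)
  (m₁,m₂)=(0,-1): CG² = 1/2, CG = +√(1/2)   ← matches the target
  (m₁,m₂)=(-1,0): CG² = 1/6, CG = −√(1/6)
  (m₁,m₂)=(-2,1): CG² = 1/3, CG = −√(1/3)
Pairs with CG² = 1/2: (0,-1): +√(1/2)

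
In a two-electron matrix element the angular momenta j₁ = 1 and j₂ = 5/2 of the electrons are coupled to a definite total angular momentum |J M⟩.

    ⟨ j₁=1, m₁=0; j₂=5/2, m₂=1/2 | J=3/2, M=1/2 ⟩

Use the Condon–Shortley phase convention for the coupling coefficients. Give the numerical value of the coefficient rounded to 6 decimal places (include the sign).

j₁+j₂−J=2  J+j₁−j₂=0  J−j₁+j₂=3  j₁+j₂+J+1=6
(j₁±m₁, j₂±m₂, J±M) = (1,1,3,2,2,1)
P² = 8/5
sum k=1..1:
  [1] −1/2 = -1/2
S = -1/2
C² = P²·S² = 2/5 ; C = -0.632456

−√(2/5) = -0.632456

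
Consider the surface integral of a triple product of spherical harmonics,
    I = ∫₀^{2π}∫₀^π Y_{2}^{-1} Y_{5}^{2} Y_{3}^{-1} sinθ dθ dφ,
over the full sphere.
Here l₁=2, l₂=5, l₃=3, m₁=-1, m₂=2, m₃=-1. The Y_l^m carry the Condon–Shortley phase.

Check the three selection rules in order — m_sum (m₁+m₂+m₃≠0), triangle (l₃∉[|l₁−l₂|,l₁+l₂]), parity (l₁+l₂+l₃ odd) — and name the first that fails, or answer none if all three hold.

none

m₁+m₂+m₃ = -1 + 2 − 1 = 0  ✓
triangle: |2−5|=3 ≤ l₃=3 ≤ 2+5=7  ✓
parity: l₁+l₂+l₃ = 10 is even  ✓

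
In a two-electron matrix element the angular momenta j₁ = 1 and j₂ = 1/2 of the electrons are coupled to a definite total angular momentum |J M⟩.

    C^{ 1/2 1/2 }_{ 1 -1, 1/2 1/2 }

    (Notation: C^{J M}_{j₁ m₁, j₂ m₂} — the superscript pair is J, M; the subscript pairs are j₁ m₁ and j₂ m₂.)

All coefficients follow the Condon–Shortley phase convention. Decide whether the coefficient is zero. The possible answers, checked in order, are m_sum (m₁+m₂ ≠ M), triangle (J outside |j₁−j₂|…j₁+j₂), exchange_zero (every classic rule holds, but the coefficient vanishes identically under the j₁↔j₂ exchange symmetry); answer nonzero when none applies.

m_sum

m-sum: m₁+m₂ = -1+1/2 = -1/2, M = 1/2  ✗ ⇒ coefficient is 0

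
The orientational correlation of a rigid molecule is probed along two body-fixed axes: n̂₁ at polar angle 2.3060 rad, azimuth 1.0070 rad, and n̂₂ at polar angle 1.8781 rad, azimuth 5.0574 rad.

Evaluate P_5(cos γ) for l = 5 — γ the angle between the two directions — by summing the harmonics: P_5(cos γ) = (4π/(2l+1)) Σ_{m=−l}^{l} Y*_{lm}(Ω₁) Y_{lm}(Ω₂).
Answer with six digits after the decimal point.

Expand P_5 via completeness: Σ_{m} conj(Y_{5,m}) at Ω₁ times Y_{5,m} at Ω₂ —
  term(m=-5) = (0.006374, -0.037500)   from Y*(Ω₁)=(0.033028, -0.098801), Y(Ω₂)=(0.360800, -0.056102)
  term(m=-4) = (-0.096135, 0.051727)   from Y*(Ω₁)=(0.188343, 0.230827), Y(Ω₂)=(-0.069476, 0.359793)
  term(m=-3) = (-0.020822, -0.009178)   from Y*(Ω₁)=(-0.427241, 0.051773), Y(Ω₂)=(0.045465, 0.026992)
  term(m=-2) = (0.018052, 0.071646)   from Y*(Ω₁)=(0.093770, -0.197535), Y(Ω₂)=(-0.260597, 0.215090)
  term(m=-1) = (-0.004914, 0.006306)   from Y*(Ω₁)=(-0.133046, -0.210432), Y(Ω₂)=(-0.010860, -0.030218)
  term(m=+0) = (-0.094704, 0.000000)   from Y*(Ω₁)=(0.293458, -0.000000), Y(Ω₂)=(-0.322718, 0.000000)
  term(m=+1) = (-0.004914, -0.006306)   from Y*(Ω₁)=(0.133046, -0.210432), Y(Ω₂)=(0.010860, -0.030218)
  term(m=+2) = (0.018052, -0.071646)   from Y*(Ω₁)=(0.093770, 0.197535), Y(Ω₂)=(-0.260597, -0.215090)
  term(m=+3) = (-0.020822, 0.009178)   from Y*(Ω₁)=(0.427241, 0.051773), Y(Ω₂)=(-0.045465, 0.026992)
  term(m=+4) = (-0.096135, -0.051727)   from Y*(Ω₁)=(0.188343, -0.230827), Y(Ω₂)=(-0.069476, -0.359793)
  term(m=+5) = (0.006374, 0.037500)   from Y*(Ω₁)=(-0.033028, -0.098801), Y(Ω₂)=(-0.360800, -0.056102)
Σ over m = (-0.289596, 0.000000); ×(4π/11) → (-0.330834, 0.000000). Real part: -0.330834

-0.330834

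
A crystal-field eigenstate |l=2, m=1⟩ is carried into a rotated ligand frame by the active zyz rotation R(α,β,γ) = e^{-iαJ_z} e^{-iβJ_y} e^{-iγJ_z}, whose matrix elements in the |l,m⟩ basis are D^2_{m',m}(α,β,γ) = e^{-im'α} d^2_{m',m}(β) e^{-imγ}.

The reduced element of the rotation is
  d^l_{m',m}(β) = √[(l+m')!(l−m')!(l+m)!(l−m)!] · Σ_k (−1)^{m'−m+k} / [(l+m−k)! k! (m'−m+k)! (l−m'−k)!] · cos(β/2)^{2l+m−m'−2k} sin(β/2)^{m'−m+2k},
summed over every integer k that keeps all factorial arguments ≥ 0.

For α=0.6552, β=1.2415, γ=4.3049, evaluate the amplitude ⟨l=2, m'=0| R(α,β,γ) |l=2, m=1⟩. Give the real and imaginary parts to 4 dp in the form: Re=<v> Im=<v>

Re=-0.1485 Im=0.3441

D^2_{0,1}(0.6552,1.2415,4.3049) = e^{-i·0·0.6552}·d^2_{0,1}(1.2415)·e^{-i·1·4.3049}. Compute d first:
With c≡cos(β/2)=0.813442 and s≡sin(β/2)=0.581645, N=[2·2·6·1]^{1/2}=4.898979
The bounds max(0,m−m')=1 and min(l+m,l−m')=2 give 2 terms
  k=1: (−1)^0·4.8990/(2)·0.8134^3·0.5816^1 = +0.766857
  k=2: (−1)^1·4.8990/(2)·0.8134^1·0.5816^3 = -0.392082
d^2_{0,1}(1.2415) = +0.766857 -0.392082 = +0.374775
Attach z-rotation phases: D = e^{-i(0)(0.6552)}·(+0.374775)·e^{-i(1)(4.3049)} = -0.148525+0.344088i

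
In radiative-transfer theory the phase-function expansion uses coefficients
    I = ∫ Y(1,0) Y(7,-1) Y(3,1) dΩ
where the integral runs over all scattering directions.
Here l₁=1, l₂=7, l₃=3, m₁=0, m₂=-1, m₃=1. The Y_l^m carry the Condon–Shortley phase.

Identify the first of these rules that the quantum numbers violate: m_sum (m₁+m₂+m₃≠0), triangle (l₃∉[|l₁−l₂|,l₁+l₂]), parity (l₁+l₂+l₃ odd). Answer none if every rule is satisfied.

m₁+m₂+m₃ = 0 − 1 + 1 = 0  ✓
triangle: need |l₁−l₂| ≤ l₃ ≤ l₁+l₂ = [6,8]; l₃=3 is outside  ✗
parity: l₁+l₂+l₃ = 11 is odd

triangle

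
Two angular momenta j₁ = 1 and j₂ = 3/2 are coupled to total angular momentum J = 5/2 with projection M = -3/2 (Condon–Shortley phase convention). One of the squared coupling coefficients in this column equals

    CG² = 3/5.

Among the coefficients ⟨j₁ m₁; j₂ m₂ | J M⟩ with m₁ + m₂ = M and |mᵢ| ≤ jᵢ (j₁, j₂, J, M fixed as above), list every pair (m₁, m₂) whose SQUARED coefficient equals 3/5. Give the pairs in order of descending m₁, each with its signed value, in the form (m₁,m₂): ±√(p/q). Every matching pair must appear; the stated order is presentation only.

Admissible pairs with m₁+m₂ = M = -3/2: (-1,-1/2), (0,-3/2)
  (m₁,m₂)=(0,-3/2): CG² = 2/5, CG = +√(2/5)
  (m₁,m₂)=(-1,-1/2): CG² = 3/5, CG = +√(3/5)   ← matches the target
Pairs with CG² = 3/5: (-1,-1/2): +√(3/5)

(-1,-1/2): +√(3/5)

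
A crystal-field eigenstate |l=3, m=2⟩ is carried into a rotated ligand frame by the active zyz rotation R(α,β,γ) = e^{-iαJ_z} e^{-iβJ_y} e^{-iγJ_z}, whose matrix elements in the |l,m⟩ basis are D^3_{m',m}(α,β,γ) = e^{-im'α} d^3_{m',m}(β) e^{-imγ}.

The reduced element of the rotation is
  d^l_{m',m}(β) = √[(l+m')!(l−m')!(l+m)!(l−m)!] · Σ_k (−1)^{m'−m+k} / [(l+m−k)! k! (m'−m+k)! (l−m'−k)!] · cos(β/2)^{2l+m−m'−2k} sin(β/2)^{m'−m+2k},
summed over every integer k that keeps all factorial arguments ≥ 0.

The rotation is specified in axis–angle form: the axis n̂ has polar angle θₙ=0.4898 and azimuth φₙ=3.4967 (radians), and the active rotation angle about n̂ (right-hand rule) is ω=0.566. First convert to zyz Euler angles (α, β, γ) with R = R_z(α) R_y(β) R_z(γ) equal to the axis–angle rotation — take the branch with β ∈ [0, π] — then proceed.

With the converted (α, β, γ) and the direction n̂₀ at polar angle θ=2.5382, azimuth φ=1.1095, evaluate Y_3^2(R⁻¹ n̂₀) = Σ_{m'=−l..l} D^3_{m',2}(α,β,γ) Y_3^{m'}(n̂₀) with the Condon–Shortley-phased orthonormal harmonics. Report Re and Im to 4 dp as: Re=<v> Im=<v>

Axis–angle → zyz. n̂ = (sinθₙcosφₙ, sinθₙsinφₙ, cosθₙ) = (-0.441098, -0.163571, +0.882427), ω = 0.5660.
R = I cosω + sinω [n̂]ₓ + (1−cosω) n̂n̂ᵀ gives
  R = [+0.874395, -0.461959, -0.148417; +0.484462, +0.848225, +0.214034; +0.027016, -0.259052, +0.965485]
β = atan2(√(R₁₃²+R₂₃²), R₃₃) = 0.263496; α = atan2(R₂₃, R₁₃) mod 2π = 2.177098; γ = atan2(R₃₂, −R₃₁) mod 2π = 4.608476
Need the full column D^3_{m',2} for m'=−3..3 at α=2.1771, β=0.2635, γ=4.6085.
cos(β/2)=0.991334, sin(β/2)=0.131367
d^3_{-3,2}: single k=5 term ⇒ +0.000095;  D = -0.000085-0.000042i
d^3_{-2,2}: k∈[4..5] ⇒ +0.001463 -0.000005 = +0.001458;  D = +0.000218+0.001442i
d^3_{-1,2}: k∈[3..4] ⇒ +0.013969 -0.000123 = +0.013846;  D = +0.010068-0.009505i
d^3_{0,2}: k∈[2..3] ⇒ +0.091288 -0.001603 = +0.089685;  D = -0.087755-0.018505i
d^3_{1,2}: k∈[1..2] ⇒ +0.397728 -0.013969 = +0.383760;  D = +0.148904+0.353693i
d^3_{2,2}: k∈[0..1] ⇒ +0.949116 -0.083334 = +0.865782;  D = +0.464299-0.730757i
d^3_{3,2}: single k=0 term ⇒ -0.308079;  D = +0.307829-0.012407i
Y_3^{m'}(θ=2.5382,φ=1.1095) and Σ D·Y over m':
  (-0.0001-0.0000i)·(-0.0749+0.0142i)  (+0.0002+0.0014i)·(+0.1636+0.2160i)  (+0.0101-0.0095i)·(+0.1951-0.3925i)  (-0.0878-0.0185i)·(-0.1199+0.0000i)  (+0.1489+0.3537i)·(-0.1951-0.3925i)  (+0.4643-0.7308i)·(+0.1636-0.2160i)  (+0.3078-0.0124i)·(+0.0749+0.0142i)
Y_3^2(R⁻¹ n̂) = +0.059599-0.347153i

Re=0.0596 Im=-0.3472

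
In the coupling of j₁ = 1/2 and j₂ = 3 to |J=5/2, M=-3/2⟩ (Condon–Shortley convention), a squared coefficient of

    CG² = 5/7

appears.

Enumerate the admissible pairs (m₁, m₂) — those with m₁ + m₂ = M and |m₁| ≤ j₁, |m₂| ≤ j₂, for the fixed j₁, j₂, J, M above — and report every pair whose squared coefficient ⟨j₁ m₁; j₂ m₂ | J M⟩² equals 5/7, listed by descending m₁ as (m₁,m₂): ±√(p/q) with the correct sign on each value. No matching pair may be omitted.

(1/2,-2): +√(5/7)

Admissible pairs with m₁+m₂ = M = -3/2: (-1/2,-1), (1/2,-2)
  (m₁,m₂)=(1/2,-2): CG² = 5/7, CG = +√(5/7)   ← matches the target
  (m₁,m₂)=(-1/2,-1): CG² = 2/7, CG = −√(2/7)
Pairs with CG² = 5/7: (1/2,-2): +√(5/7)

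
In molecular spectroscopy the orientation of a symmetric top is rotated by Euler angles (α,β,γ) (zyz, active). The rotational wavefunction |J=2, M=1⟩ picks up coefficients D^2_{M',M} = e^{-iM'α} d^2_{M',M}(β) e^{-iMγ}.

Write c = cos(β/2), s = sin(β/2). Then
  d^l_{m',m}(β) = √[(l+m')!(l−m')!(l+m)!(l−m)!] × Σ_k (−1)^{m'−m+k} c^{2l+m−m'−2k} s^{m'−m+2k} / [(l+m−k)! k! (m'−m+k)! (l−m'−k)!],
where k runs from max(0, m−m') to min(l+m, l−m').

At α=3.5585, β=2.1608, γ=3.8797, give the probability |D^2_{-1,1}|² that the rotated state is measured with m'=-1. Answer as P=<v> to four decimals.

P=0.0077

First d^2_{-1,1}(β=2.1608), then the phase factors e^{-i(-1)α} and e^{-i(1)γ}:
Half-angle: c=0.470976, s=0.882146. N=√(1·6·6·1)=6.000000
k∈{2,3} keeps every argument non-negative
  k=2: (−1)^0·6.0000/(2)·0.4710^2·0.8821^2 = +0.517844
  k=3: (−1)^1·6.0000/(6)·0.4710^0·0.8821^4 = -0.605567
d^2_{-1,1}(2.1608) = +0.517844 -0.605567 = -0.087723
|D^2_{-1,1}|² = |d^2_{-1,1}(β)|² = (-0.087723)² = 0.007695 (the z-rotation phases have unit modulus)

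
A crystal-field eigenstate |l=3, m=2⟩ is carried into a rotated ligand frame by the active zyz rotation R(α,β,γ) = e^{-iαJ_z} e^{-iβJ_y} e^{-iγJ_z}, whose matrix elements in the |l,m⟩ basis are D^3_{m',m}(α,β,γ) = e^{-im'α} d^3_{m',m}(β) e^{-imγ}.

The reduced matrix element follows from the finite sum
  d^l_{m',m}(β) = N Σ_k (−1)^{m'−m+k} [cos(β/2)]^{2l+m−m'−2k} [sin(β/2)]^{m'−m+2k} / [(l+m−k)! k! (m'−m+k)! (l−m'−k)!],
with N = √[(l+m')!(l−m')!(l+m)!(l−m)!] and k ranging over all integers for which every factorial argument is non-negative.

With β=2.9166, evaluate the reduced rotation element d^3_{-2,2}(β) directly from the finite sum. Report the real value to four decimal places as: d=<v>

d=-0.9012

d^3_{-2,2}(β=2.9166) via the finite sum:
Half-angle: c=0.112259, s=0.993679. N=√(1·120·120·1)=120.000000
k∈{4,5} keeps every argument non-negative
  k=4: (−1)^0·120.0000/(24)·0.1123^2·0.9937^4 = +0.061433
  k=5: (−1)^1·120.0000/(120)·0.1123^0·0.9937^6 = -0.962668
d^3_{-2,2}(2.9166) = +0.061433 -0.962668 = -0.901236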